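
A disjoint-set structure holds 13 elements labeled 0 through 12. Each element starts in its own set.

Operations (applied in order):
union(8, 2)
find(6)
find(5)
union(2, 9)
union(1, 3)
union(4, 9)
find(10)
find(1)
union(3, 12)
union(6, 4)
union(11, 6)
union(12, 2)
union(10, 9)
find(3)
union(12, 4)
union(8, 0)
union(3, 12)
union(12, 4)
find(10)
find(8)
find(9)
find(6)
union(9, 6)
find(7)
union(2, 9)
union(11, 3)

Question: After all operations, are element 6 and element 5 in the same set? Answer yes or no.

Step 1: union(8, 2) -> merged; set of 8 now {2, 8}
Step 2: find(6) -> no change; set of 6 is {6}
Step 3: find(5) -> no change; set of 5 is {5}
Step 4: union(2, 9) -> merged; set of 2 now {2, 8, 9}
Step 5: union(1, 3) -> merged; set of 1 now {1, 3}
Step 6: union(4, 9) -> merged; set of 4 now {2, 4, 8, 9}
Step 7: find(10) -> no change; set of 10 is {10}
Step 8: find(1) -> no change; set of 1 is {1, 3}
Step 9: union(3, 12) -> merged; set of 3 now {1, 3, 12}
Step 10: union(6, 4) -> merged; set of 6 now {2, 4, 6, 8, 9}
Step 11: union(11, 6) -> merged; set of 11 now {2, 4, 6, 8, 9, 11}
Step 12: union(12, 2) -> merged; set of 12 now {1, 2, 3, 4, 6, 8, 9, 11, 12}
Step 13: union(10, 9) -> merged; set of 10 now {1, 2, 3, 4, 6, 8, 9, 10, 11, 12}
Step 14: find(3) -> no change; set of 3 is {1, 2, 3, 4, 6, 8, 9, 10, 11, 12}
Step 15: union(12, 4) -> already same set; set of 12 now {1, 2, 3, 4, 6, 8, 9, 10, 11, 12}
Step 16: union(8, 0) -> merged; set of 8 now {0, 1, 2, 3, 4, 6, 8, 9, 10, 11, 12}
Step 17: union(3, 12) -> already same set; set of 3 now {0, 1, 2, 3, 4, 6, 8, 9, 10, 11, 12}
Step 18: union(12, 4) -> already same set; set of 12 now {0, 1, 2, 3, 4, 6, 8, 9, 10, 11, 12}
Step 19: find(10) -> no change; set of 10 is {0, 1, 2, 3, 4, 6, 8, 9, 10, 11, 12}
Step 20: find(8) -> no change; set of 8 is {0, 1, 2, 3, 4, 6, 8, 9, 10, 11, 12}
Step 21: find(9) -> no change; set of 9 is {0, 1, 2, 3, 4, 6, 8, 9, 10, 11, 12}
Step 22: find(6) -> no change; set of 6 is {0, 1, 2, 3, 4, 6, 8, 9, 10, 11, 12}
Step 23: union(9, 6) -> already same set; set of 9 now {0, 1, 2, 3, 4, 6, 8, 9, 10, 11, 12}
Step 24: find(7) -> no change; set of 7 is {7}
Step 25: union(2, 9) -> already same set; set of 2 now {0, 1, 2, 3, 4, 6, 8, 9, 10, 11, 12}
Step 26: union(11, 3) -> already same set; set of 11 now {0, 1, 2, 3, 4, 6, 8, 9, 10, 11, 12}
Set of 6: {0, 1, 2, 3, 4, 6, 8, 9, 10, 11, 12}; 5 is not a member.

Answer: no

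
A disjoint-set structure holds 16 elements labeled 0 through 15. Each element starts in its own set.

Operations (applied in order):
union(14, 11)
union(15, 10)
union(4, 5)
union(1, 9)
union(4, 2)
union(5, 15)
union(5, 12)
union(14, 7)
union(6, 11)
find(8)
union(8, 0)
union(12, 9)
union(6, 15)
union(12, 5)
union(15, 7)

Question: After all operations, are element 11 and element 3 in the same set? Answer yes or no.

Answer: no

Derivation:
Step 1: union(14, 11) -> merged; set of 14 now {11, 14}
Step 2: union(15, 10) -> merged; set of 15 now {10, 15}
Step 3: union(4, 5) -> merged; set of 4 now {4, 5}
Step 4: union(1, 9) -> merged; set of 1 now {1, 9}
Step 5: union(4, 2) -> merged; set of 4 now {2, 4, 5}
Step 6: union(5, 15) -> merged; set of 5 now {2, 4, 5, 10, 15}
Step 7: union(5, 12) -> merged; set of 5 now {2, 4, 5, 10, 12, 15}
Step 8: union(14, 7) -> merged; set of 14 now {7, 11, 14}
Step 9: union(6, 11) -> merged; set of 6 now {6, 7, 11, 14}
Step 10: find(8) -> no change; set of 8 is {8}
Step 11: union(8, 0) -> merged; set of 8 now {0, 8}
Step 12: union(12, 9) -> merged; set of 12 now {1, 2, 4, 5, 9, 10, 12, 15}
Step 13: union(6, 15) -> merged; set of 6 now {1, 2, 4, 5, 6, 7, 9, 10, 11, 12, 14, 15}
Step 14: union(12, 5) -> already same set; set of 12 now {1, 2, 4, 5, 6, 7, 9, 10, 11, 12, 14, 15}
Step 15: union(15, 7) -> already same set; set of 15 now {1, 2, 4, 5, 6, 7, 9, 10, 11, 12, 14, 15}
Set of 11: {1, 2, 4, 5, 6, 7, 9, 10, 11, 12, 14, 15}; 3 is not a member.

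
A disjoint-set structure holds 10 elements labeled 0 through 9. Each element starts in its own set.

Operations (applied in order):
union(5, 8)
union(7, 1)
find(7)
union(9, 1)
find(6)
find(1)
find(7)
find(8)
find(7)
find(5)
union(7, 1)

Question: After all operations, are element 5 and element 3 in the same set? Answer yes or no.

Step 1: union(5, 8) -> merged; set of 5 now {5, 8}
Step 2: union(7, 1) -> merged; set of 7 now {1, 7}
Step 3: find(7) -> no change; set of 7 is {1, 7}
Step 4: union(9, 1) -> merged; set of 9 now {1, 7, 9}
Step 5: find(6) -> no change; set of 6 is {6}
Step 6: find(1) -> no change; set of 1 is {1, 7, 9}
Step 7: find(7) -> no change; set of 7 is {1, 7, 9}
Step 8: find(8) -> no change; set of 8 is {5, 8}
Step 9: find(7) -> no change; set of 7 is {1, 7, 9}
Step 10: find(5) -> no change; set of 5 is {5, 8}
Step 11: union(7, 1) -> already same set; set of 7 now {1, 7, 9}
Set of 5: {5, 8}; 3 is not a member.

Answer: no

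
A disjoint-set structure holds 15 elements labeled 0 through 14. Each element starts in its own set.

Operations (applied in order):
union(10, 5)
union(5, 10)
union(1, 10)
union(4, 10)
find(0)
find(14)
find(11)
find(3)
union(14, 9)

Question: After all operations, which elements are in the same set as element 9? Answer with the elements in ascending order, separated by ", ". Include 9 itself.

Step 1: union(10, 5) -> merged; set of 10 now {5, 10}
Step 2: union(5, 10) -> already same set; set of 5 now {5, 10}
Step 3: union(1, 10) -> merged; set of 1 now {1, 5, 10}
Step 4: union(4, 10) -> merged; set of 4 now {1, 4, 5, 10}
Step 5: find(0) -> no change; set of 0 is {0}
Step 6: find(14) -> no change; set of 14 is {14}
Step 7: find(11) -> no change; set of 11 is {11}
Step 8: find(3) -> no change; set of 3 is {3}
Step 9: union(14, 9) -> merged; set of 14 now {9, 14}
Component of 9: {9, 14}

Answer: 9, 14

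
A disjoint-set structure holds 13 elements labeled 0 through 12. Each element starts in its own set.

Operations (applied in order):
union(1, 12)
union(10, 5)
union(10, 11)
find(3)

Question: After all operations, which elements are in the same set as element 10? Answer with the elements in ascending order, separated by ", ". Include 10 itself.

Answer: 5, 10, 11

Derivation:
Step 1: union(1, 12) -> merged; set of 1 now {1, 12}
Step 2: union(10, 5) -> merged; set of 10 now {5, 10}
Step 3: union(10, 11) -> merged; set of 10 now {5, 10, 11}
Step 4: find(3) -> no change; set of 3 is {3}
Component of 10: {5, 10, 11}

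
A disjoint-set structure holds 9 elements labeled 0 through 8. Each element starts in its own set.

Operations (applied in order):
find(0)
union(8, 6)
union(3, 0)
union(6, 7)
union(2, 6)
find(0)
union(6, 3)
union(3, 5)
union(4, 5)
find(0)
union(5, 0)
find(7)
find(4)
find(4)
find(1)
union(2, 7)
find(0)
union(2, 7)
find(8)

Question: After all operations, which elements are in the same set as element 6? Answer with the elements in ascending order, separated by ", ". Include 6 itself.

Answer: 0, 2, 3, 4, 5, 6, 7, 8

Derivation:
Step 1: find(0) -> no change; set of 0 is {0}
Step 2: union(8, 6) -> merged; set of 8 now {6, 8}
Step 3: union(3, 0) -> merged; set of 3 now {0, 3}
Step 4: union(6, 7) -> merged; set of 6 now {6, 7, 8}
Step 5: union(2, 6) -> merged; set of 2 now {2, 6, 7, 8}
Step 6: find(0) -> no change; set of 0 is {0, 3}
Step 7: union(6, 3) -> merged; set of 6 now {0, 2, 3, 6, 7, 8}
Step 8: union(3, 5) -> merged; set of 3 now {0, 2, 3, 5, 6, 7, 8}
Step 9: union(4, 5) -> merged; set of 4 now {0, 2, 3, 4, 5, 6, 7, 8}
Step 10: find(0) -> no change; set of 0 is {0, 2, 3, 4, 5, 6, 7, 8}
Step 11: union(5, 0) -> already same set; set of 5 now {0, 2, 3, 4, 5, 6, 7, 8}
Step 12: find(7) -> no change; set of 7 is {0, 2, 3, 4, 5, 6, 7, 8}
Step 13: find(4) -> no change; set of 4 is {0, 2, 3, 4, 5, 6, 7, 8}
Step 14: find(4) -> no change; set of 4 is {0, 2, 3, 4, 5, 6, 7, 8}
Step 15: find(1) -> no change; set of 1 is {1}
Step 16: union(2, 7) -> already same set; set of 2 now {0, 2, 3, 4, 5, 6, 7, 8}
Step 17: find(0) -> no change; set of 0 is {0, 2, 3, 4, 5, 6, 7, 8}
Step 18: union(2, 7) -> already same set; set of 2 now {0, 2, 3, 4, 5, 6, 7, 8}
Step 19: find(8) -> no change; set of 8 is {0, 2, 3, 4, 5, 6, 7, 8}
Component of 6: {0, 2, 3, 4, 5, 6, 7, 8}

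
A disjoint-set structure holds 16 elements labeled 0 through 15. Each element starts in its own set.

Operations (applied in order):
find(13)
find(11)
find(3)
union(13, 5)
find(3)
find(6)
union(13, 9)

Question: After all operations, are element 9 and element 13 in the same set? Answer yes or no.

Answer: yes

Derivation:
Step 1: find(13) -> no change; set of 13 is {13}
Step 2: find(11) -> no change; set of 11 is {11}
Step 3: find(3) -> no change; set of 3 is {3}
Step 4: union(13, 5) -> merged; set of 13 now {5, 13}
Step 5: find(3) -> no change; set of 3 is {3}
Step 6: find(6) -> no change; set of 6 is {6}
Step 7: union(13, 9) -> merged; set of 13 now {5, 9, 13}
Set of 9: {5, 9, 13}; 13 is a member.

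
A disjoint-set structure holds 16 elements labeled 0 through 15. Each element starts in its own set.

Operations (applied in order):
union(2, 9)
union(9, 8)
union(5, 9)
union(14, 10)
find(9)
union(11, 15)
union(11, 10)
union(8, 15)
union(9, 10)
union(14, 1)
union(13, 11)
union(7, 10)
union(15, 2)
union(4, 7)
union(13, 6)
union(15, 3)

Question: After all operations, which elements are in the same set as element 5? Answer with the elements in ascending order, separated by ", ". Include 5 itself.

Step 1: union(2, 9) -> merged; set of 2 now {2, 9}
Step 2: union(9, 8) -> merged; set of 9 now {2, 8, 9}
Step 3: union(5, 9) -> merged; set of 5 now {2, 5, 8, 9}
Step 4: union(14, 10) -> merged; set of 14 now {10, 14}
Step 5: find(9) -> no change; set of 9 is {2, 5, 8, 9}
Step 6: union(11, 15) -> merged; set of 11 now {11, 15}
Step 7: union(11, 10) -> merged; set of 11 now {10, 11, 14, 15}
Step 8: union(8, 15) -> merged; set of 8 now {2, 5, 8, 9, 10, 11, 14, 15}
Step 9: union(9, 10) -> already same set; set of 9 now {2, 5, 8, 9, 10, 11, 14, 15}
Step 10: union(14, 1) -> merged; set of 14 now {1, 2, 5, 8, 9, 10, 11, 14, 15}
Step 11: union(13, 11) -> merged; set of 13 now {1, 2, 5, 8, 9, 10, 11, 13, 14, 15}
Step 12: union(7, 10) -> merged; set of 7 now {1, 2, 5, 7, 8, 9, 10, 11, 13, 14, 15}
Step 13: union(15, 2) -> already same set; set of 15 now {1, 2, 5, 7, 8, 9, 10, 11, 13, 14, 15}
Step 14: union(4, 7) -> merged; set of 4 now {1, 2, 4, 5, 7, 8, 9, 10, 11, 13, 14, 15}
Step 15: union(13, 6) -> merged; set of 13 now {1, 2, 4, 5, 6, 7, 8, 9, 10, 11, 13, 14, 15}
Step 16: union(15, 3) -> merged; set of 15 now {1, 2, 3, 4, 5, 6, 7, 8, 9, 10, 11, 13, 14, 15}
Component of 5: {1, 2, 3, 4, 5, 6, 7, 8, 9, 10, 11, 13, 14, 15}

Answer: 1, 2, 3, 4, 5, 6, 7, 8, 9, 10, 11, 13, 14, 15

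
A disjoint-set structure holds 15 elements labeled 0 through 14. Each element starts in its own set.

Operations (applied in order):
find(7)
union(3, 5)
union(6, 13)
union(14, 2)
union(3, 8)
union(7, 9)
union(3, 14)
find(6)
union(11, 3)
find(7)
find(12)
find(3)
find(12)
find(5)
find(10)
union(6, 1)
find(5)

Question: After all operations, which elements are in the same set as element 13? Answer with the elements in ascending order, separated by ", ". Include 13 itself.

Step 1: find(7) -> no change; set of 7 is {7}
Step 2: union(3, 5) -> merged; set of 3 now {3, 5}
Step 3: union(6, 13) -> merged; set of 6 now {6, 13}
Step 4: union(14, 2) -> merged; set of 14 now {2, 14}
Step 5: union(3, 8) -> merged; set of 3 now {3, 5, 8}
Step 6: union(7, 9) -> merged; set of 7 now {7, 9}
Step 7: union(3, 14) -> merged; set of 3 now {2, 3, 5, 8, 14}
Step 8: find(6) -> no change; set of 6 is {6, 13}
Step 9: union(11, 3) -> merged; set of 11 now {2, 3, 5, 8, 11, 14}
Step 10: find(7) -> no change; set of 7 is {7, 9}
Step 11: find(12) -> no change; set of 12 is {12}
Step 12: find(3) -> no change; set of 3 is {2, 3, 5, 8, 11, 14}
Step 13: find(12) -> no change; set of 12 is {12}
Step 14: find(5) -> no change; set of 5 is {2, 3, 5, 8, 11, 14}
Step 15: find(10) -> no change; set of 10 is {10}
Step 16: union(6, 1) -> merged; set of 6 now {1, 6, 13}
Step 17: find(5) -> no change; set of 5 is {2, 3, 5, 8, 11, 14}
Component of 13: {1, 6, 13}

Answer: 1, 6, 13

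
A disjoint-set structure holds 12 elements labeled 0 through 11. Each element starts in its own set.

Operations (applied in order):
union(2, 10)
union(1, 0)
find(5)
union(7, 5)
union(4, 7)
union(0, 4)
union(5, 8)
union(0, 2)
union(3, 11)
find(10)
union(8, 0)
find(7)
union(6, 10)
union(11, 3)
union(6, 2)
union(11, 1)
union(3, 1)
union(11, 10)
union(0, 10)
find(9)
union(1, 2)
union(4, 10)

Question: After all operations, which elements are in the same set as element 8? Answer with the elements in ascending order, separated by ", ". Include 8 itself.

Answer: 0, 1, 2, 3, 4, 5, 6, 7, 8, 10, 11

Derivation:
Step 1: union(2, 10) -> merged; set of 2 now {2, 10}
Step 2: union(1, 0) -> merged; set of 1 now {0, 1}
Step 3: find(5) -> no change; set of 5 is {5}
Step 4: union(7, 5) -> merged; set of 7 now {5, 7}
Step 5: union(4, 7) -> merged; set of 4 now {4, 5, 7}
Step 6: union(0, 4) -> merged; set of 0 now {0, 1, 4, 5, 7}
Step 7: union(5, 8) -> merged; set of 5 now {0, 1, 4, 5, 7, 8}
Step 8: union(0, 2) -> merged; set of 0 now {0, 1, 2, 4, 5, 7, 8, 10}
Step 9: union(3, 11) -> merged; set of 3 now {3, 11}
Step 10: find(10) -> no change; set of 10 is {0, 1, 2, 4, 5, 7, 8, 10}
Step 11: union(8, 0) -> already same set; set of 8 now {0, 1, 2, 4, 5, 7, 8, 10}
Step 12: find(7) -> no change; set of 7 is {0, 1, 2, 4, 5, 7, 8, 10}
Step 13: union(6, 10) -> merged; set of 6 now {0, 1, 2, 4, 5, 6, 7, 8, 10}
Step 14: union(11, 3) -> already same set; set of 11 now {3, 11}
Step 15: union(6, 2) -> already same set; set of 6 now {0, 1, 2, 4, 5, 6, 7, 8, 10}
Step 16: union(11, 1) -> merged; set of 11 now {0, 1, 2, 3, 4, 5, 6, 7, 8, 10, 11}
Step 17: union(3, 1) -> already same set; set of 3 now {0, 1, 2, 3, 4, 5, 6, 7, 8, 10, 11}
Step 18: union(11, 10) -> already same set; set of 11 now {0, 1, 2, 3, 4, 5, 6, 7, 8, 10, 11}
Step 19: union(0, 10) -> already same set; set of 0 now {0, 1, 2, 3, 4, 5, 6, 7, 8, 10, 11}
Step 20: find(9) -> no change; set of 9 is {9}
Step 21: union(1, 2) -> already same set; set of 1 now {0, 1, 2, 3, 4, 5, 6, 7, 8, 10, 11}
Step 22: union(4, 10) -> already same set; set of 4 now {0, 1, 2, 3, 4, 5, 6, 7, 8, 10, 11}
Component of 8: {0, 1, 2, 3, 4, 5, 6, 7, 8, 10, 11}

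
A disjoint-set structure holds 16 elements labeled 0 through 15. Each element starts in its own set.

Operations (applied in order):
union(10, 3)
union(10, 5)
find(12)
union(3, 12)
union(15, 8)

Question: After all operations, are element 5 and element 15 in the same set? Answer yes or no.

Answer: no

Derivation:
Step 1: union(10, 3) -> merged; set of 10 now {3, 10}
Step 2: union(10, 5) -> merged; set of 10 now {3, 5, 10}
Step 3: find(12) -> no change; set of 12 is {12}
Step 4: union(3, 12) -> merged; set of 3 now {3, 5, 10, 12}
Step 5: union(15, 8) -> merged; set of 15 now {8, 15}
Set of 5: {3, 5, 10, 12}; 15 is not a member.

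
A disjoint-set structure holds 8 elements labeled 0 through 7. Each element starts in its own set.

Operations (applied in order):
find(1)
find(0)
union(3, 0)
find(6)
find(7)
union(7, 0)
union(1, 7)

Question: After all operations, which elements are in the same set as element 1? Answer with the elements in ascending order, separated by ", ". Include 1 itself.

Answer: 0, 1, 3, 7

Derivation:
Step 1: find(1) -> no change; set of 1 is {1}
Step 2: find(0) -> no change; set of 0 is {0}
Step 3: union(3, 0) -> merged; set of 3 now {0, 3}
Step 4: find(6) -> no change; set of 6 is {6}
Step 5: find(7) -> no change; set of 7 is {7}
Step 6: union(7, 0) -> merged; set of 7 now {0, 3, 7}
Step 7: union(1, 7) -> merged; set of 1 now {0, 1, 3, 7}
Component of 1: {0, 1, 3, 7}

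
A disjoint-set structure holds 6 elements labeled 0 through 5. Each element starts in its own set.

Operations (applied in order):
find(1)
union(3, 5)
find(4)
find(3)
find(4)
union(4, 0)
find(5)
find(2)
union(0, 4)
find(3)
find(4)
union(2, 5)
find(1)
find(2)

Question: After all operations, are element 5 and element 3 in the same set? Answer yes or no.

Step 1: find(1) -> no change; set of 1 is {1}
Step 2: union(3, 5) -> merged; set of 3 now {3, 5}
Step 3: find(4) -> no change; set of 4 is {4}
Step 4: find(3) -> no change; set of 3 is {3, 5}
Step 5: find(4) -> no change; set of 4 is {4}
Step 6: union(4, 0) -> merged; set of 4 now {0, 4}
Step 7: find(5) -> no change; set of 5 is {3, 5}
Step 8: find(2) -> no change; set of 2 is {2}
Step 9: union(0, 4) -> already same set; set of 0 now {0, 4}
Step 10: find(3) -> no change; set of 3 is {3, 5}
Step 11: find(4) -> no change; set of 4 is {0, 4}
Step 12: union(2, 5) -> merged; set of 2 now {2, 3, 5}
Step 13: find(1) -> no change; set of 1 is {1}
Step 14: find(2) -> no change; set of 2 is {2, 3, 5}
Set of 5: {2, 3, 5}; 3 is a member.

Answer: yes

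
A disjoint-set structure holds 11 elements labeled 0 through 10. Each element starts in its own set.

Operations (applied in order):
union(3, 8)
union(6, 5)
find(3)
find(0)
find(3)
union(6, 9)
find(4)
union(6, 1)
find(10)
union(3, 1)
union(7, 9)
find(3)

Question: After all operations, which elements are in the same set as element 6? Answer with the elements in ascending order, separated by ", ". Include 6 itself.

Answer: 1, 3, 5, 6, 7, 8, 9

Derivation:
Step 1: union(3, 8) -> merged; set of 3 now {3, 8}
Step 2: union(6, 5) -> merged; set of 6 now {5, 6}
Step 3: find(3) -> no change; set of 3 is {3, 8}
Step 4: find(0) -> no change; set of 0 is {0}
Step 5: find(3) -> no change; set of 3 is {3, 8}
Step 6: union(6, 9) -> merged; set of 6 now {5, 6, 9}
Step 7: find(4) -> no change; set of 4 is {4}
Step 8: union(6, 1) -> merged; set of 6 now {1, 5, 6, 9}
Step 9: find(10) -> no change; set of 10 is {10}
Step 10: union(3, 1) -> merged; set of 3 now {1, 3, 5, 6, 8, 9}
Step 11: union(7, 9) -> merged; set of 7 now {1, 3, 5, 6, 7, 8, 9}
Step 12: find(3) -> no change; set of 3 is {1, 3, 5, 6, 7, 8, 9}
Component of 6: {1, 3, 5, 6, 7, 8, 9}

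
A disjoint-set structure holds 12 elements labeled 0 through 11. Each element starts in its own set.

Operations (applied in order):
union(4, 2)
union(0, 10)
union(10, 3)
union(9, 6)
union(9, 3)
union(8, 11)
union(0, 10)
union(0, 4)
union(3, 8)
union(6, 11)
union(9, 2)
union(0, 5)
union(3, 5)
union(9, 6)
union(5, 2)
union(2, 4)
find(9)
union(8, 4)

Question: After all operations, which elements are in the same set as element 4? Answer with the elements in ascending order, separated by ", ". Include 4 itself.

Answer: 0, 2, 3, 4, 5, 6, 8, 9, 10, 11

Derivation:
Step 1: union(4, 2) -> merged; set of 4 now {2, 4}
Step 2: union(0, 10) -> merged; set of 0 now {0, 10}
Step 3: union(10, 3) -> merged; set of 10 now {0, 3, 10}
Step 4: union(9, 6) -> merged; set of 9 now {6, 9}
Step 5: union(9, 3) -> merged; set of 9 now {0, 3, 6, 9, 10}
Step 6: union(8, 11) -> merged; set of 8 now {8, 11}
Step 7: union(0, 10) -> already same set; set of 0 now {0, 3, 6, 9, 10}
Step 8: union(0, 4) -> merged; set of 0 now {0, 2, 3, 4, 6, 9, 10}
Step 9: union(3, 8) -> merged; set of 3 now {0, 2, 3, 4, 6, 8, 9, 10, 11}
Step 10: union(6, 11) -> already same set; set of 6 now {0, 2, 3, 4, 6, 8, 9, 10, 11}
Step 11: union(9, 2) -> already same set; set of 9 now {0, 2, 3, 4, 6, 8, 9, 10, 11}
Step 12: union(0, 5) -> merged; set of 0 now {0, 2, 3, 4, 5, 6, 8, 9, 10, 11}
Step 13: union(3, 5) -> already same set; set of 3 now {0, 2, 3, 4, 5, 6, 8, 9, 10, 11}
Step 14: union(9, 6) -> already same set; set of 9 now {0, 2, 3, 4, 5, 6, 8, 9, 10, 11}
Step 15: union(5, 2) -> already same set; set of 5 now {0, 2, 3, 4, 5, 6, 8, 9, 10, 11}
Step 16: union(2, 4) -> already same set; set of 2 now {0, 2, 3, 4, 5, 6, 8, 9, 10, 11}
Step 17: find(9) -> no change; set of 9 is {0, 2, 3, 4, 5, 6, 8, 9, 10, 11}
Step 18: union(8, 4) -> already same set; set of 8 now {0, 2, 3, 4, 5, 6, 8, 9, 10, 11}
Component of 4: {0, 2, 3, 4, 5, 6, 8, 9, 10, 11}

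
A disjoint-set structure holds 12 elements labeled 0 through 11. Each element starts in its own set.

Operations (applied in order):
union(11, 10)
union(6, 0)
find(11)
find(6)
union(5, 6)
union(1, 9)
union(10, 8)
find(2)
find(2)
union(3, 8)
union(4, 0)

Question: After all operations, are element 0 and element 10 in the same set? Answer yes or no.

Answer: no

Derivation:
Step 1: union(11, 10) -> merged; set of 11 now {10, 11}
Step 2: union(6, 0) -> merged; set of 6 now {0, 6}
Step 3: find(11) -> no change; set of 11 is {10, 11}
Step 4: find(6) -> no change; set of 6 is {0, 6}
Step 5: union(5, 6) -> merged; set of 5 now {0, 5, 6}
Step 6: union(1, 9) -> merged; set of 1 now {1, 9}
Step 7: union(10, 8) -> merged; set of 10 now {8, 10, 11}
Step 8: find(2) -> no change; set of 2 is {2}
Step 9: find(2) -> no change; set of 2 is {2}
Step 10: union(3, 8) -> merged; set of 3 now {3, 8, 10, 11}
Step 11: union(4, 0) -> merged; set of 4 now {0, 4, 5, 6}
Set of 0: {0, 4, 5, 6}; 10 is not a member.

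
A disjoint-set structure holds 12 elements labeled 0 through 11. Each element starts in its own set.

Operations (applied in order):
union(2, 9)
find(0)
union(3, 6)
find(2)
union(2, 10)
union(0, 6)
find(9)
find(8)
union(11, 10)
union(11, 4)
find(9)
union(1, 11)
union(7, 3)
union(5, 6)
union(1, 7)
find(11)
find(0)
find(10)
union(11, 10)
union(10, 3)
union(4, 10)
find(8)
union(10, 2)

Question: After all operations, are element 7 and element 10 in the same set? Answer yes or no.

Answer: yes

Derivation:
Step 1: union(2, 9) -> merged; set of 2 now {2, 9}
Step 2: find(0) -> no change; set of 0 is {0}
Step 3: union(3, 6) -> merged; set of 3 now {3, 6}
Step 4: find(2) -> no change; set of 2 is {2, 9}
Step 5: union(2, 10) -> merged; set of 2 now {2, 9, 10}
Step 6: union(0, 6) -> merged; set of 0 now {0, 3, 6}
Step 7: find(9) -> no change; set of 9 is {2, 9, 10}
Step 8: find(8) -> no change; set of 8 is {8}
Step 9: union(11, 10) -> merged; set of 11 now {2, 9, 10, 11}
Step 10: union(11, 4) -> merged; set of 11 now {2, 4, 9, 10, 11}
Step 11: find(9) -> no change; set of 9 is {2, 4, 9, 10, 11}
Step 12: union(1, 11) -> merged; set of 1 now {1, 2, 4, 9, 10, 11}
Step 13: union(7, 3) -> merged; set of 7 now {0, 3, 6, 7}
Step 14: union(5, 6) -> merged; set of 5 now {0, 3, 5, 6, 7}
Step 15: union(1, 7) -> merged; set of 1 now {0, 1, 2, 3, 4, 5, 6, 7, 9, 10, 11}
Step 16: find(11) -> no change; set of 11 is {0, 1, 2, 3, 4, 5, 6, 7, 9, 10, 11}
Step 17: find(0) -> no change; set of 0 is {0, 1, 2, 3, 4, 5, 6, 7, 9, 10, 11}
Step 18: find(10) -> no change; set of 10 is {0, 1, 2, 3, 4, 5, 6, 7, 9, 10, 11}
Step 19: union(11, 10) -> already same set; set of 11 now {0, 1, 2, 3, 4, 5, 6, 7, 9, 10, 11}
Step 20: union(10, 3) -> already same set; set of 10 now {0, 1, 2, 3, 4, 5, 6, 7, 9, 10, 11}
Step 21: union(4, 10) -> already same set; set of 4 now {0, 1, 2, 3, 4, 5, 6, 7, 9, 10, 11}
Step 22: find(8) -> no change; set of 8 is {8}
Step 23: union(10, 2) -> already same set; set of 10 now {0, 1, 2, 3, 4, 5, 6, 7, 9, 10, 11}
Set of 7: {0, 1, 2, 3, 4, 5, 6, 7, 9, 10, 11}; 10 is a member.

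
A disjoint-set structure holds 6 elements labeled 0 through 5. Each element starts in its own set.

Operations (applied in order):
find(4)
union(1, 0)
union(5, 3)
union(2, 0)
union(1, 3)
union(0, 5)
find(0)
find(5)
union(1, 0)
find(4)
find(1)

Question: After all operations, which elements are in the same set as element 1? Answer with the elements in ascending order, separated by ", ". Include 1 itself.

Answer: 0, 1, 2, 3, 5

Derivation:
Step 1: find(4) -> no change; set of 4 is {4}
Step 2: union(1, 0) -> merged; set of 1 now {0, 1}
Step 3: union(5, 3) -> merged; set of 5 now {3, 5}
Step 4: union(2, 0) -> merged; set of 2 now {0, 1, 2}
Step 5: union(1, 3) -> merged; set of 1 now {0, 1, 2, 3, 5}
Step 6: union(0, 5) -> already same set; set of 0 now {0, 1, 2, 3, 5}
Step 7: find(0) -> no change; set of 0 is {0, 1, 2, 3, 5}
Step 8: find(5) -> no change; set of 5 is {0, 1, 2, 3, 5}
Step 9: union(1, 0) -> already same set; set of 1 now {0, 1, 2, 3, 5}
Step 10: find(4) -> no change; set of 4 is {4}
Step 11: find(1) -> no change; set of 1 is {0, 1, 2, 3, 5}
Component of 1: {0, 1, 2, 3, 5}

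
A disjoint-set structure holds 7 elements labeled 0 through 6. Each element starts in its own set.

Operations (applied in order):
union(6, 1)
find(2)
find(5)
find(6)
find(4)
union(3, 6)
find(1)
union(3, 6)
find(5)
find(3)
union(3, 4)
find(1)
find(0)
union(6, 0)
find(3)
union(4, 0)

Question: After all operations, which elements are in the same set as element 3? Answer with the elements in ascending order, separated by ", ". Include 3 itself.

Answer: 0, 1, 3, 4, 6

Derivation:
Step 1: union(6, 1) -> merged; set of 6 now {1, 6}
Step 2: find(2) -> no change; set of 2 is {2}
Step 3: find(5) -> no change; set of 5 is {5}
Step 4: find(6) -> no change; set of 6 is {1, 6}
Step 5: find(4) -> no change; set of 4 is {4}
Step 6: union(3, 6) -> merged; set of 3 now {1, 3, 6}
Step 7: find(1) -> no change; set of 1 is {1, 3, 6}
Step 8: union(3, 6) -> already same set; set of 3 now {1, 3, 6}
Step 9: find(5) -> no change; set of 5 is {5}
Step 10: find(3) -> no change; set of 3 is {1, 3, 6}
Step 11: union(3, 4) -> merged; set of 3 now {1, 3, 4, 6}
Step 12: find(1) -> no change; set of 1 is {1, 3, 4, 6}
Step 13: find(0) -> no change; set of 0 is {0}
Step 14: union(6, 0) -> merged; set of 6 now {0, 1, 3, 4, 6}
Step 15: find(3) -> no change; set of 3 is {0, 1, 3, 4, 6}
Step 16: union(4, 0) -> already same set; set of 4 now {0, 1, 3, 4, 6}
Component of 3: {0, 1, 3, 4, 6}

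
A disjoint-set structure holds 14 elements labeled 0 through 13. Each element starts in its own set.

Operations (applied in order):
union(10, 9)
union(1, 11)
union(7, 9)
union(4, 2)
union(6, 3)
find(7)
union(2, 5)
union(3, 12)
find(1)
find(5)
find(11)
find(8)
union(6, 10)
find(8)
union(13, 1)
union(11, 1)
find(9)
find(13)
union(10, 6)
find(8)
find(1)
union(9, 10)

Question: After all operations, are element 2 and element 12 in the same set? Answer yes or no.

Step 1: union(10, 9) -> merged; set of 10 now {9, 10}
Step 2: union(1, 11) -> merged; set of 1 now {1, 11}
Step 3: union(7, 9) -> merged; set of 7 now {7, 9, 10}
Step 4: union(4, 2) -> merged; set of 4 now {2, 4}
Step 5: union(6, 3) -> merged; set of 6 now {3, 6}
Step 6: find(7) -> no change; set of 7 is {7, 9, 10}
Step 7: union(2, 5) -> merged; set of 2 now {2, 4, 5}
Step 8: union(3, 12) -> merged; set of 3 now {3, 6, 12}
Step 9: find(1) -> no change; set of 1 is {1, 11}
Step 10: find(5) -> no change; set of 5 is {2, 4, 5}
Step 11: find(11) -> no change; set of 11 is {1, 11}
Step 12: find(8) -> no change; set of 8 is {8}
Step 13: union(6, 10) -> merged; set of 6 now {3, 6, 7, 9, 10, 12}
Step 14: find(8) -> no change; set of 8 is {8}
Step 15: union(13, 1) -> merged; set of 13 now {1, 11, 13}
Step 16: union(11, 1) -> already same set; set of 11 now {1, 11, 13}
Step 17: find(9) -> no change; set of 9 is {3, 6, 7, 9, 10, 12}
Step 18: find(13) -> no change; set of 13 is {1, 11, 13}
Step 19: union(10, 6) -> already same set; set of 10 now {3, 6, 7, 9, 10, 12}
Step 20: find(8) -> no change; set of 8 is {8}
Step 21: find(1) -> no change; set of 1 is {1, 11, 13}
Step 22: union(9, 10) -> already same set; set of 9 now {3, 6, 7, 9, 10, 12}
Set of 2: {2, 4, 5}; 12 is not a member.

Answer: no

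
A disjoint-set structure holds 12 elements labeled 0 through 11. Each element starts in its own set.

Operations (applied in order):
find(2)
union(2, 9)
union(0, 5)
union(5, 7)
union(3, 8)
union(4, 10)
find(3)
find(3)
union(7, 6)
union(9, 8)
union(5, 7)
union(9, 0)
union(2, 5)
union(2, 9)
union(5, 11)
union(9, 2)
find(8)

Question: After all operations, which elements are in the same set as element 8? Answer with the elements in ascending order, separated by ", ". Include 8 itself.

Step 1: find(2) -> no change; set of 2 is {2}
Step 2: union(2, 9) -> merged; set of 2 now {2, 9}
Step 3: union(0, 5) -> merged; set of 0 now {0, 5}
Step 4: union(5, 7) -> merged; set of 5 now {0, 5, 7}
Step 5: union(3, 8) -> merged; set of 3 now {3, 8}
Step 6: union(4, 10) -> merged; set of 4 now {4, 10}
Step 7: find(3) -> no change; set of 3 is {3, 8}
Step 8: find(3) -> no change; set of 3 is {3, 8}
Step 9: union(7, 6) -> merged; set of 7 now {0, 5, 6, 7}
Step 10: union(9, 8) -> merged; set of 9 now {2, 3, 8, 9}
Step 11: union(5, 7) -> already same set; set of 5 now {0, 5, 6, 7}
Step 12: union(9, 0) -> merged; set of 9 now {0, 2, 3, 5, 6, 7, 8, 9}
Step 13: union(2, 5) -> already same set; set of 2 now {0, 2, 3, 5, 6, 7, 8, 9}
Step 14: union(2, 9) -> already same set; set of 2 now {0, 2, 3, 5, 6, 7, 8, 9}
Step 15: union(5, 11) -> merged; set of 5 now {0, 2, 3, 5, 6, 7, 8, 9, 11}
Step 16: union(9, 2) -> already same set; set of 9 now {0, 2, 3, 5, 6, 7, 8, 9, 11}
Step 17: find(8) -> no change; set of 8 is {0, 2, 3, 5, 6, 7, 8, 9, 11}
Component of 8: {0, 2, 3, 5, 6, 7, 8, 9, 11}

Answer: 0, 2, 3, 5, 6, 7, 8, 9, 11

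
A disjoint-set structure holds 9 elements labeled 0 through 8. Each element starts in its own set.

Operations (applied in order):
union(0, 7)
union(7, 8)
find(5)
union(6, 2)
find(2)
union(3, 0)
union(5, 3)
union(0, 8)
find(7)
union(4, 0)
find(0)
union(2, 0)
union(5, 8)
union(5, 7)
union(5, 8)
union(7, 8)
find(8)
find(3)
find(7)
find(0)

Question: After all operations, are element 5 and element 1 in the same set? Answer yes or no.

Answer: no

Derivation:
Step 1: union(0, 7) -> merged; set of 0 now {0, 7}
Step 2: union(7, 8) -> merged; set of 7 now {0, 7, 8}
Step 3: find(5) -> no change; set of 5 is {5}
Step 4: union(6, 2) -> merged; set of 6 now {2, 6}
Step 5: find(2) -> no change; set of 2 is {2, 6}
Step 6: union(3, 0) -> merged; set of 3 now {0, 3, 7, 8}
Step 7: union(5, 3) -> merged; set of 5 now {0, 3, 5, 7, 8}
Step 8: union(0, 8) -> already same set; set of 0 now {0, 3, 5, 7, 8}
Step 9: find(7) -> no change; set of 7 is {0, 3, 5, 7, 8}
Step 10: union(4, 0) -> merged; set of 4 now {0, 3, 4, 5, 7, 8}
Step 11: find(0) -> no change; set of 0 is {0, 3, 4, 5, 7, 8}
Step 12: union(2, 0) -> merged; set of 2 now {0, 2, 3, 4, 5, 6, 7, 8}
Step 13: union(5, 8) -> already same set; set of 5 now {0, 2, 3, 4, 5, 6, 7, 8}
Step 14: union(5, 7) -> already same set; set of 5 now {0, 2, 3, 4, 5, 6, 7, 8}
Step 15: union(5, 8) -> already same set; set of 5 now {0, 2, 3, 4, 5, 6, 7, 8}
Step 16: union(7, 8) -> already same set; set of 7 now {0, 2, 3, 4, 5, 6, 7, 8}
Step 17: find(8) -> no change; set of 8 is {0, 2, 3, 4, 5, 6, 7, 8}
Step 18: find(3) -> no change; set of 3 is {0, 2, 3, 4, 5, 6, 7, 8}
Step 19: find(7) -> no change; set of 7 is {0, 2, 3, 4, 5, 6, 7, 8}
Step 20: find(0) -> no change; set of 0 is {0, 2, 3, 4, 5, 6, 7, 8}
Set of 5: {0, 2, 3, 4, 5, 6, 7, 8}; 1 is not a member.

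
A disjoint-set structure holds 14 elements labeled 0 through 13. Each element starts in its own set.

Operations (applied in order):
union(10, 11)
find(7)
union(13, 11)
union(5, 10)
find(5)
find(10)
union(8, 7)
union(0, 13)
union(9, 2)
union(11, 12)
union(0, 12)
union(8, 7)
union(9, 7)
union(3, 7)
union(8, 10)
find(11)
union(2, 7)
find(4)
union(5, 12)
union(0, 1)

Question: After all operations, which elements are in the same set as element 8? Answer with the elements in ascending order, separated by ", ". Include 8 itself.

Step 1: union(10, 11) -> merged; set of 10 now {10, 11}
Step 2: find(7) -> no change; set of 7 is {7}
Step 3: union(13, 11) -> merged; set of 13 now {10, 11, 13}
Step 4: union(5, 10) -> merged; set of 5 now {5, 10, 11, 13}
Step 5: find(5) -> no change; set of 5 is {5, 10, 11, 13}
Step 6: find(10) -> no change; set of 10 is {5, 10, 11, 13}
Step 7: union(8, 7) -> merged; set of 8 now {7, 8}
Step 8: union(0, 13) -> merged; set of 0 now {0, 5, 10, 11, 13}
Step 9: union(9, 2) -> merged; set of 9 now {2, 9}
Step 10: union(11, 12) -> merged; set of 11 now {0, 5, 10, 11, 12, 13}
Step 11: union(0, 12) -> already same set; set of 0 now {0, 5, 10, 11, 12, 13}
Step 12: union(8, 7) -> already same set; set of 8 now {7, 8}
Step 13: union(9, 7) -> merged; set of 9 now {2, 7, 8, 9}
Step 14: union(3, 7) -> merged; set of 3 now {2, 3, 7, 8, 9}
Step 15: union(8, 10) -> merged; set of 8 now {0, 2, 3, 5, 7, 8, 9, 10, 11, 12, 13}
Step 16: find(11) -> no change; set of 11 is {0, 2, 3, 5, 7, 8, 9, 10, 11, 12, 13}
Step 17: union(2, 7) -> already same set; set of 2 now {0, 2, 3, 5, 7, 8, 9, 10, 11, 12, 13}
Step 18: find(4) -> no change; set of 4 is {4}
Step 19: union(5, 12) -> already same set; set of 5 now {0, 2, 3, 5, 7, 8, 9, 10, 11, 12, 13}
Step 20: union(0, 1) -> merged; set of 0 now {0, 1, 2, 3, 5, 7, 8, 9, 10, 11, 12, 13}
Component of 8: {0, 1, 2, 3, 5, 7, 8, 9, 10, 11, 12, 13}

Answer: 0, 1, 2, 3, 5, 7, 8, 9, 10, 11, 12, 13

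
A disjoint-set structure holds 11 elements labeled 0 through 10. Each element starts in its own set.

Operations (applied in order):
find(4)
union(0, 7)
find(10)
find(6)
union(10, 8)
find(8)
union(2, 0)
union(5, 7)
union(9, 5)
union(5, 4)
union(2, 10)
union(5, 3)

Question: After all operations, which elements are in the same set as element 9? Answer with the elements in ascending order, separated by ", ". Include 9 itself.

Step 1: find(4) -> no change; set of 4 is {4}
Step 2: union(0, 7) -> merged; set of 0 now {0, 7}
Step 3: find(10) -> no change; set of 10 is {10}
Step 4: find(6) -> no change; set of 6 is {6}
Step 5: union(10, 8) -> merged; set of 10 now {8, 10}
Step 6: find(8) -> no change; set of 8 is {8, 10}
Step 7: union(2, 0) -> merged; set of 2 now {0, 2, 7}
Step 8: union(5, 7) -> merged; set of 5 now {0, 2, 5, 7}
Step 9: union(9, 5) -> merged; set of 9 now {0, 2, 5, 7, 9}
Step 10: union(5, 4) -> merged; set of 5 now {0, 2, 4, 5, 7, 9}
Step 11: union(2, 10) -> merged; set of 2 now {0, 2, 4, 5, 7, 8, 9, 10}
Step 12: union(5, 3) -> merged; set of 5 now {0, 2, 3, 4, 5, 7, 8, 9, 10}
Component of 9: {0, 2, 3, 4, 5, 7, 8, 9, 10}

Answer: 0, 2, 3, 4, 5, 7, 8, 9, 10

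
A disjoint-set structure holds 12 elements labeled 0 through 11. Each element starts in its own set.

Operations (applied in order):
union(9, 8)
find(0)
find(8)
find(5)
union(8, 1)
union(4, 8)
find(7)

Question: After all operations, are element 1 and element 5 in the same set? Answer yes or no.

Step 1: union(9, 8) -> merged; set of 9 now {8, 9}
Step 2: find(0) -> no change; set of 0 is {0}
Step 3: find(8) -> no change; set of 8 is {8, 9}
Step 4: find(5) -> no change; set of 5 is {5}
Step 5: union(8, 1) -> merged; set of 8 now {1, 8, 9}
Step 6: union(4, 8) -> merged; set of 4 now {1, 4, 8, 9}
Step 7: find(7) -> no change; set of 7 is {7}
Set of 1: {1, 4, 8, 9}; 5 is not a member.

Answer: no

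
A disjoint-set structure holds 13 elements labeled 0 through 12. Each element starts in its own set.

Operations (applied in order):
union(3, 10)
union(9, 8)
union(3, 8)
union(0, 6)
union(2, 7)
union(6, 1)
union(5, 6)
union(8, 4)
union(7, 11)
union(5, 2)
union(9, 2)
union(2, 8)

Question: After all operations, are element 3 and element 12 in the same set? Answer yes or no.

Step 1: union(3, 10) -> merged; set of 3 now {3, 10}
Step 2: union(9, 8) -> merged; set of 9 now {8, 9}
Step 3: union(3, 8) -> merged; set of 3 now {3, 8, 9, 10}
Step 4: union(0, 6) -> merged; set of 0 now {0, 6}
Step 5: union(2, 7) -> merged; set of 2 now {2, 7}
Step 6: union(6, 1) -> merged; set of 6 now {0, 1, 6}
Step 7: union(5, 6) -> merged; set of 5 now {0, 1, 5, 6}
Step 8: union(8, 4) -> merged; set of 8 now {3, 4, 8, 9, 10}
Step 9: union(7, 11) -> merged; set of 7 now {2, 7, 11}
Step 10: union(5, 2) -> merged; set of 5 now {0, 1, 2, 5, 6, 7, 11}
Step 11: union(9, 2) -> merged; set of 9 now {0, 1, 2, 3, 4, 5, 6, 7, 8, 9, 10, 11}
Step 12: union(2, 8) -> already same set; set of 2 now {0, 1, 2, 3, 4, 5, 6, 7, 8, 9, 10, 11}
Set of 3: {0, 1, 2, 3, 4, 5, 6, 7, 8, 9, 10, 11}; 12 is not a member.

Answer: no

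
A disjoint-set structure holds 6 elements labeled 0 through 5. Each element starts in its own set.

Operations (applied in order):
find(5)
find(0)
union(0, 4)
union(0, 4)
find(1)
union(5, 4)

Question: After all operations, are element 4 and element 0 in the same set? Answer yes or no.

Answer: yes

Derivation:
Step 1: find(5) -> no change; set of 5 is {5}
Step 2: find(0) -> no change; set of 0 is {0}
Step 3: union(0, 4) -> merged; set of 0 now {0, 4}
Step 4: union(0, 4) -> already same set; set of 0 now {0, 4}
Step 5: find(1) -> no change; set of 1 is {1}
Step 6: union(5, 4) -> merged; set of 5 now {0, 4, 5}
Set of 4: {0, 4, 5}; 0 is a member.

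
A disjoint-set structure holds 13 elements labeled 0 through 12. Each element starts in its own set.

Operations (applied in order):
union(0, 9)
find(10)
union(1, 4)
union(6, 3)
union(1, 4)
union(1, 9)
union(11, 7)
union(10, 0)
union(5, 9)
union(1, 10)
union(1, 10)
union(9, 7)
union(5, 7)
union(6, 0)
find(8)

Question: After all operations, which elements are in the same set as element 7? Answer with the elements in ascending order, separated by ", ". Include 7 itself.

Step 1: union(0, 9) -> merged; set of 0 now {0, 9}
Step 2: find(10) -> no change; set of 10 is {10}
Step 3: union(1, 4) -> merged; set of 1 now {1, 4}
Step 4: union(6, 3) -> merged; set of 6 now {3, 6}
Step 5: union(1, 4) -> already same set; set of 1 now {1, 4}
Step 6: union(1, 9) -> merged; set of 1 now {0, 1, 4, 9}
Step 7: union(11, 7) -> merged; set of 11 now {7, 11}
Step 8: union(10, 0) -> merged; set of 10 now {0, 1, 4, 9, 10}
Step 9: union(5, 9) -> merged; set of 5 now {0, 1, 4, 5, 9, 10}
Step 10: union(1, 10) -> already same set; set of 1 now {0, 1, 4, 5, 9, 10}
Step 11: union(1, 10) -> already same set; set of 1 now {0, 1, 4, 5, 9, 10}
Step 12: union(9, 7) -> merged; set of 9 now {0, 1, 4, 5, 7, 9, 10, 11}
Step 13: union(5, 7) -> already same set; set of 5 now {0, 1, 4, 5, 7, 9, 10, 11}
Step 14: union(6, 0) -> merged; set of 6 now {0, 1, 3, 4, 5, 6, 7, 9, 10, 11}
Step 15: find(8) -> no change; set of 8 is {8}
Component of 7: {0, 1, 3, 4, 5, 6, 7, 9, 10, 11}

Answer: 0, 1, 3, 4, 5, 6, 7, 9, 10, 11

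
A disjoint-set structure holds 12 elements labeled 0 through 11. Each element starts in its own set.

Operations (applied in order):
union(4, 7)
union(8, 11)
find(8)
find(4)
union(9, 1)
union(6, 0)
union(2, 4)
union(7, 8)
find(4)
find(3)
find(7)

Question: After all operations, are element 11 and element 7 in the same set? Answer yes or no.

Step 1: union(4, 7) -> merged; set of 4 now {4, 7}
Step 2: union(8, 11) -> merged; set of 8 now {8, 11}
Step 3: find(8) -> no change; set of 8 is {8, 11}
Step 4: find(4) -> no change; set of 4 is {4, 7}
Step 5: union(9, 1) -> merged; set of 9 now {1, 9}
Step 6: union(6, 0) -> merged; set of 6 now {0, 6}
Step 7: union(2, 4) -> merged; set of 2 now {2, 4, 7}
Step 8: union(7, 8) -> merged; set of 7 now {2, 4, 7, 8, 11}
Step 9: find(4) -> no change; set of 4 is {2, 4, 7, 8, 11}
Step 10: find(3) -> no change; set of 3 is {3}
Step 11: find(7) -> no change; set of 7 is {2, 4, 7, 8, 11}
Set of 11: {2, 4, 7, 8, 11}; 7 is a member.

Answer: yes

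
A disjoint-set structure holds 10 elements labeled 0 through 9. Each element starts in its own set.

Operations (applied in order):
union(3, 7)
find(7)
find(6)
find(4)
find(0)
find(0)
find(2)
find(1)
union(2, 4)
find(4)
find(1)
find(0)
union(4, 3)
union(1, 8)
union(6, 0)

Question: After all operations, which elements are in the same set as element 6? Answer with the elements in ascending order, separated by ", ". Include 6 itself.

Step 1: union(3, 7) -> merged; set of 3 now {3, 7}
Step 2: find(7) -> no change; set of 7 is {3, 7}
Step 3: find(6) -> no change; set of 6 is {6}
Step 4: find(4) -> no change; set of 4 is {4}
Step 5: find(0) -> no change; set of 0 is {0}
Step 6: find(0) -> no change; set of 0 is {0}
Step 7: find(2) -> no change; set of 2 is {2}
Step 8: find(1) -> no change; set of 1 is {1}
Step 9: union(2, 4) -> merged; set of 2 now {2, 4}
Step 10: find(4) -> no change; set of 4 is {2, 4}
Step 11: find(1) -> no change; set of 1 is {1}
Step 12: find(0) -> no change; set of 0 is {0}
Step 13: union(4, 3) -> merged; set of 4 now {2, 3, 4, 7}
Step 14: union(1, 8) -> merged; set of 1 now {1, 8}
Step 15: union(6, 0) -> merged; set of 6 now {0, 6}
Component of 6: {0, 6}

Answer: 0, 6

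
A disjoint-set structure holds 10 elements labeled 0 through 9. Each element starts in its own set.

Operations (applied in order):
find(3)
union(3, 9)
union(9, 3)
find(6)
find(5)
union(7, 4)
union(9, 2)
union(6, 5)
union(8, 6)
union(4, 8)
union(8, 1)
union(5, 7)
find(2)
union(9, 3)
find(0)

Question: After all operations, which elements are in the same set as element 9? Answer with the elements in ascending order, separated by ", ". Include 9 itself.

Answer: 2, 3, 9

Derivation:
Step 1: find(3) -> no change; set of 3 is {3}
Step 2: union(3, 9) -> merged; set of 3 now {3, 9}
Step 3: union(9, 3) -> already same set; set of 9 now {3, 9}
Step 4: find(6) -> no change; set of 6 is {6}
Step 5: find(5) -> no change; set of 5 is {5}
Step 6: union(7, 4) -> merged; set of 7 now {4, 7}
Step 7: union(9, 2) -> merged; set of 9 now {2, 3, 9}
Step 8: union(6, 5) -> merged; set of 6 now {5, 6}
Step 9: union(8, 6) -> merged; set of 8 now {5, 6, 8}
Step 10: union(4, 8) -> merged; set of 4 now {4, 5, 6, 7, 8}
Step 11: union(8, 1) -> merged; set of 8 now {1, 4, 5, 6, 7, 8}
Step 12: union(5, 7) -> already same set; set of 5 now {1, 4, 5, 6, 7, 8}
Step 13: find(2) -> no change; set of 2 is {2, 3, 9}
Step 14: union(9, 3) -> already same set; set of 9 now {2, 3, 9}
Step 15: find(0) -> no change; set of 0 is {0}
Component of 9: {2, 3, 9}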